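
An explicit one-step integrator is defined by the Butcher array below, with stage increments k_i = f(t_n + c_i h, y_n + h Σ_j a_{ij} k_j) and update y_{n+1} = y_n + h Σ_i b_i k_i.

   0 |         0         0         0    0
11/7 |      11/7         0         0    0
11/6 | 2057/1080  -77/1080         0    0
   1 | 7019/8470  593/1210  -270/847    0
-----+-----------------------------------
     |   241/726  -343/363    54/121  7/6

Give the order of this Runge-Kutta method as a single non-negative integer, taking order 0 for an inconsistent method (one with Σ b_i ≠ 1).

b = (241/726, -343/363, 54/121, 7/6)
c = (0, 11/7, 11/6, 1)
Ac = (0, 0, -121/1080, 13/70)
Σ b_i: 241/726·1 + (-343/363)·1 + 54/121·1 + 7/6·1 = 1 ✓
b·c: (-343/363)·11/7 + 54/121·11/6 + 7/6·1 = 1/2 ✓
b·c²: (-343/363)·121/49 + 54/121·121/36 + 7/6·1 = 1/3 ✓
b·Ac: 54/121·(-121/1080) + 7/6·13/70 = 1/6 ✓
b·c³: (-343/363)·1331/343 + 54/121·1331/216 + 7/6·1 = 1/4 ✓
b·(c∘Ac): 54/121·(-1331/6480) + 7/6·13/70 = 1/8 ✓
b·Ac²: 54/121·(-1331/7560) + 7/6·34/245 = 1/12 ✓
b·A²c: 7/6·1/28 = 1/24 ✓; 4 stages ⇒ order 4.

4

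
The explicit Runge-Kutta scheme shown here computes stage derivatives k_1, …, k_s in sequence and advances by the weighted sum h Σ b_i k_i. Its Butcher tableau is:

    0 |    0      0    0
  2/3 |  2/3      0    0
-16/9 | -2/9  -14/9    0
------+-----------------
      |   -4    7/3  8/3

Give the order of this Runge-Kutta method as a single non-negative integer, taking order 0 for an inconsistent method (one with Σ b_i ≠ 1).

b = (-4, 7/3, 8/3)
c = (0, 2/3, -16/9)
Ac = (0, 0, -28/27)
Σ b_i: (-4)·1 + 7/3·1 + 8/3·1 = 1 ✓
b·c: 7/3·2/3 + 8/3·(-16/9) = -86/27 ≠ 1/2 ⇒ order 1.

1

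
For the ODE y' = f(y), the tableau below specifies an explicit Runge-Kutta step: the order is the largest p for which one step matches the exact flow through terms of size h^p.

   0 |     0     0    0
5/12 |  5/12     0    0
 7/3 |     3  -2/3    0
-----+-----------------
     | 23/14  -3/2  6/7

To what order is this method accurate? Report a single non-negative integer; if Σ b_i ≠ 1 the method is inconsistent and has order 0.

1

b = (23/14, -3/2, 6/7)
c = (0, 5/12, 7/3)
Ac = (0, 0, -5/18)
Σ b_i: 23/14·1 + (-3/2)·1 + 6/7·1 = 1 ✓
b·c: (-3/2)·5/12 + 6/7·7/3 = 11/8 ≠ 1/2 ⇒ order 1.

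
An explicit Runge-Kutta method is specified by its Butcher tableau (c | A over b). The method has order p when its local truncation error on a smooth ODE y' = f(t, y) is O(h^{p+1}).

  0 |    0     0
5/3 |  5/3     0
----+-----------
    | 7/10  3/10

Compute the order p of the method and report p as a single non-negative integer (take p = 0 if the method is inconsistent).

b = (7/10, 3/10)
c = (0, 5/3)
Σ b_i: 7/10·1 + 3/10·1 = 1 ✓
b·c: 3/10·5/3 = 1/2 ✓; 2 stages ⇒ order 2.

2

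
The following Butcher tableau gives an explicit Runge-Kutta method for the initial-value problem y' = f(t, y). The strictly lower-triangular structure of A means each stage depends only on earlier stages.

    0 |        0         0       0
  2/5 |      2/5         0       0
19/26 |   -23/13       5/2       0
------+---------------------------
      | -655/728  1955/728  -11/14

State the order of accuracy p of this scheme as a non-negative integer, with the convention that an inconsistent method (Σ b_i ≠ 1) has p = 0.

2

b = (-655/728, 1955/728, -11/14)
c = (0, 2/5, 19/26)
Ac = (0, 0, 1)
Σ b_i: (-655/728)·1 + 1955/728·1 + (-11/14)·1 = 1 ✓
b·c: 1955/728·2/5 + (-11/14)·19/26 = 1/2 ✓
b·c²: 1955/728·4/25 + (-11/14)·361/676 = 477/47320 ≠ 1/3 ⇒ order 2.
b·Ac: (-11/14)·1 = -11/14 ≠ 1/6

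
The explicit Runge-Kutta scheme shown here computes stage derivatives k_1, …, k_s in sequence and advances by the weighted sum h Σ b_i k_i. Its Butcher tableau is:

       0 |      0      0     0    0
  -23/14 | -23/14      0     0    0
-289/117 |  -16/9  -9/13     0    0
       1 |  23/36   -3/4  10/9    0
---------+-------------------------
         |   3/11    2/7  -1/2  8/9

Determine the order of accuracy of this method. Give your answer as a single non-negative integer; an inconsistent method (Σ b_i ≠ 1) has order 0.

0

b = (3/11, 2/7, -1/2, 8/9)
c = (0, -23/14, -289/117, 1)
Ac = (0, 0, 207/182, -89183/58968)
Σ b_i: 3/11·1 + 2/7·1 + (-1/2)·1 + 8/9·1 = 1313/1386 ≠ 1 ⇒ order 0.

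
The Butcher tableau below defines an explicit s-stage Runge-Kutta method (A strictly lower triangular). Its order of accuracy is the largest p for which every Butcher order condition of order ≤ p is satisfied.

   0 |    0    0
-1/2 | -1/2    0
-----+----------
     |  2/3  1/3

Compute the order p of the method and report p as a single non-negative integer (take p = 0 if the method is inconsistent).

1

b = (2/3, 1/3)
c = (0, -1/2)
Σ b_i: 2/3·1 + 1/3·1 = 1 ✓
b·c: 1/3·(-1/2) = -1/6 ≠ 1/2 ⇒ order 1.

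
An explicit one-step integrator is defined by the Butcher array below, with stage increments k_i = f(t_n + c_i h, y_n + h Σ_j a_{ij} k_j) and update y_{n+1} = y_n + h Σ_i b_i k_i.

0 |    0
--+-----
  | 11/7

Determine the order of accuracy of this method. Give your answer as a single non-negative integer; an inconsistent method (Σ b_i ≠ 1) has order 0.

b = (11/7)
c = (0)
Σ b_i: 11/7·1 = 11/7 ≠ 1 ⇒ order 0.

0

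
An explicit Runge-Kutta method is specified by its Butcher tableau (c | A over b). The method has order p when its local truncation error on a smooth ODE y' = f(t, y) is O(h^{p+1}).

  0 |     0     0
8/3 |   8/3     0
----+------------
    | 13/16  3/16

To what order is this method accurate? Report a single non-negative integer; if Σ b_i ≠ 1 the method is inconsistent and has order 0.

b = (13/16, 3/16)
c = (0, 8/3)
Σ b_i: 13/16·1 + 3/16·1 = 1 ✓
b·c: 3/16·8/3 = 1/2 ✓; 2 stages ⇒ order 2.

2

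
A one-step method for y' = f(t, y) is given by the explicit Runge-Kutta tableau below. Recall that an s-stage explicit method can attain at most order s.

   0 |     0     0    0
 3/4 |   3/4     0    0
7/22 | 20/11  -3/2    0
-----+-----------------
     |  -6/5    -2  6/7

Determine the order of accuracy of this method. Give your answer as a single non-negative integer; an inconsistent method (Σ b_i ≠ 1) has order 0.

b = (-6/5, -2, 6/7)
c = (0, 3/4, 7/22)
Ac = (0, 0, -9/8)
Σ b_i: (-6/5)·1 + (-2)·1 + 6/7·1 = -82/35 ≠ 1 ⇒ order 0.

0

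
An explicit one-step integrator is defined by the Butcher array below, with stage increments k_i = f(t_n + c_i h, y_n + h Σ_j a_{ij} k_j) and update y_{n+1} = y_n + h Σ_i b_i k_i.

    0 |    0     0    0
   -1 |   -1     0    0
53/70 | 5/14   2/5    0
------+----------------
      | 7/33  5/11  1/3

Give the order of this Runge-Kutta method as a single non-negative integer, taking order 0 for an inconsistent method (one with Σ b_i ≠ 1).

1

b = (7/33, 5/11, 1/3)
c = (0, -1, 53/70)
Ac = (0, 0, -2/5)
Σ b_i: 7/33·1 + 5/11·1 + 1/3·1 = 1 ✓
b·c: 5/11·(-1) + 1/3·53/70 = -467/2310 ≠ 1/2 ⇒ order 1.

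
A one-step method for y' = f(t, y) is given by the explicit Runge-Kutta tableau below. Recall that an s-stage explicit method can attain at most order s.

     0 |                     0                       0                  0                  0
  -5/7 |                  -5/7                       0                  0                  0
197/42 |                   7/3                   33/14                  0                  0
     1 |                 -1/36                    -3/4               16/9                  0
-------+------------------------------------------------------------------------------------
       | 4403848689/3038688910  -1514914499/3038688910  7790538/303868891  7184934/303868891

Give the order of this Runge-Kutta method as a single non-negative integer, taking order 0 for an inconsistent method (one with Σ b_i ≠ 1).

3

b = (4403848689/3038688910, -1514914499/3038688910, 7790538/303868891, 7184934/303868891)
c = (0, -5/7, 197/42, 1)
Ac = (0, 0, -165/98, 6709/756)
Σ b_i: 4403848689/3038688910·1 + (-1514914499/3038688910)·1 + 7790538/303868891·1 + 7184934/303868891·1 = 1 ✓
b·c: (-1514914499/3038688910)·(-5/7) + 7790538/303868891·197/42 + 7184934/303868891·1 = 1/2 ✓
b·c²: (-1514914499/3038688910)·25/49 + 7790538/303868891·38809/1764 + 7184934/303868891·1 = 1/3 ✓
b·Ac: 7790538/303868891·(-165/98) + 7184934/303868891·6709/756 = 1/6 ✓
b·c³: (-1514914499/3038688910)·(-125/343) + 7790538/303868891·7645373/74088 + 7184934/303868891·1 = 1528194176623/536024723724 ≠ 1/4 ⇒ order 3.
b·(c∘Ac): 7790538/303868891·(-10835/1372) + 7184934/303868891·6709/756 = 328966067/44668726977 ≠ 1/8
b·Ac²: 7790538/303868891·825/686 + 7184934/303868891·614869/15876 = 253696489597/268012361862 ≠ 1/12
b·A²c: 7184934/303868891·(-440/147) = -1053790320/14889575659 ≠ 1/24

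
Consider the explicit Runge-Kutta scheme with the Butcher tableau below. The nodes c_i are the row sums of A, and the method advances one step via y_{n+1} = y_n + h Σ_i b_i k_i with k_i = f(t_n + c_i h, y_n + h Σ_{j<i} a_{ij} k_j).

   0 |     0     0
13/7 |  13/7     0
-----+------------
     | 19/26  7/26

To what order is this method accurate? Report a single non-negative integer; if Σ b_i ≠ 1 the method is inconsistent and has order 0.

2

b = (19/26, 7/26)
c = (0, 13/7)
Σ b_i: 19/26·1 + 7/26·1 = 1 ✓
b·c: 7/26·13/7 = 1/2 ✓; 2 stages ⇒ order 2.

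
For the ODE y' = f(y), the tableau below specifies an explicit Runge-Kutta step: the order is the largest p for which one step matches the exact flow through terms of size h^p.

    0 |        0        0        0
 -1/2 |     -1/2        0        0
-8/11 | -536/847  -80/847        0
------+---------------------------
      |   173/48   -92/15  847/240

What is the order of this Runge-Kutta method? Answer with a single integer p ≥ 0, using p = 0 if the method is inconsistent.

b = (173/48, -92/15, 847/240)
c = (0, -1/2, -8/11)
Ac = (0, 0, 40/847)
Σ b_i: 173/48·1 + (-92/15)·1 + 847/240·1 = 1 ✓
b·c: (-92/15)·(-1/2) + 847/240·(-8/11) = 1/2 ✓
b·c²: (-92/15)·1/4 + 847/240·64/121 = 1/3 ✓
b·Ac: 847/240·40/847 = 1/6 ✓; 3 stages ⇒ order 3.

3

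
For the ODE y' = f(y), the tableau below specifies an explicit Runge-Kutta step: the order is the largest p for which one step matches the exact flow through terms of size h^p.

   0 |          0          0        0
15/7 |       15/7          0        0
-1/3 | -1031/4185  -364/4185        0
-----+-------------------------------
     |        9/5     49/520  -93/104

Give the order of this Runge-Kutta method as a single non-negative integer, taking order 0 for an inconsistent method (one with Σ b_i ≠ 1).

b = (9/5, 49/520, -93/104)
c = (0, 15/7, -1/3)
Ac = (0, 0, -52/279)
Σ b_i: 9/5·1 + 49/520·1 + (-93/104)·1 = 1 ✓
b·c: 49/520·15/7 + (-93/104)·(-1/3) = 1/2 ✓
b·c²: 49/520·225/49 + (-93/104)·1/9 = 1/3 ✓
b·Ac: (-93/104)·(-52/279) = 1/6 ✓; 3 stages ⇒ order 3.

3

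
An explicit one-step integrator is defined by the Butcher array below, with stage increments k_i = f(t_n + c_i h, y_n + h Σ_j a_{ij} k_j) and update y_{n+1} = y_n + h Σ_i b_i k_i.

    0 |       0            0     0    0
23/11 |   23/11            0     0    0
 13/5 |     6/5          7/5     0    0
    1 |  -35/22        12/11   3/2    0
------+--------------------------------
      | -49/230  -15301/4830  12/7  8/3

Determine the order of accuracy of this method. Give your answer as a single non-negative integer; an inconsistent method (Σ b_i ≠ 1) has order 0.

b = (-49/230, -15301/4830, 12/7, 8/3)
c = (0, 23/11, 13/5, 1)
Ac = (0, 0, 161/55, 7479/1210)
Σ b_i: (-49/230)·1 + (-15301/4830)·1 + 12/7·1 + 8/3·1 = 1 ✓
b·c: (-15301/4830)·23/11 + 12/7·13/5 + 8/3·1 = 1/2 ✓
b·c²: (-15301/4830)·529/121 + 12/7·169/25 + 8/3·1 = 223/550 ≠ 1/3 ⇒ order 2.
b·Ac: 12/7·161/55 + 8/3·7479/1210 = 13008/605 ≠ 1/6

2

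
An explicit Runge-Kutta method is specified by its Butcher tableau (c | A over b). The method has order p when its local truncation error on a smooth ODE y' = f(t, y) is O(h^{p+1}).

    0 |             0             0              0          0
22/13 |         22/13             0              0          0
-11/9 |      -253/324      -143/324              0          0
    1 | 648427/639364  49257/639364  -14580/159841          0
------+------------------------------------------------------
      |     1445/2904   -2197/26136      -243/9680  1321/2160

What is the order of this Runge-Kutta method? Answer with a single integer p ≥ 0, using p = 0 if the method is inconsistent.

4

b = (1445/2904, -2197/26136, -243/9680, 1321/2160)
c = (0, 22/13, -11/9, 1)
Ac = (0, 0, -121/162, 639/2642)
Σ b_i: 1445/2904·1 + (-2197/26136)·1 + (-243/9680)·1 + 1321/2160·1 = 1 ✓
b·c: (-2197/26136)·22/13 + (-243/9680)·(-11/9) + 1321/2160·1 = 1/2 ✓
b·c²: (-2197/26136)·484/169 + (-243/9680)·121/81 + 1321/2160·1 = 1/3 ✓
b·Ac: (-243/9680)·(-121/162) + 1321/2160·639/2642 = 1/6 ✓
b·c³: (-2197/26136)·10648/2197 + (-243/9680)·(-1331/729) + 1321/2160·1 = 1/4 ✓
b·(c∘Ac): (-243/9680)·1331/1458 + 1321/2160·639/2642 = 1/8 ✓
b·Ac²: (-243/9680)·(-1331/1053) + 1321/2160·1449/17173 = 1/12 ✓
b·A²c: 1321/2160·90/1321 = 1/24 ✓; 4 stages ⇒ order 4.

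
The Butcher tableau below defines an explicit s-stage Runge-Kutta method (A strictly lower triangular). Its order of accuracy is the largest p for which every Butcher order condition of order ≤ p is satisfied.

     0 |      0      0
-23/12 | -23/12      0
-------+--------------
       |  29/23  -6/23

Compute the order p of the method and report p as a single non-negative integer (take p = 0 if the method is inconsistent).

b = (29/23, -6/23)
c = (0, -23/12)
Σ b_i: 29/23·1 + (-6/23)·1 = 1 ✓
b·c: (-6/23)·(-23/12) = 1/2 ✓; 2 stages ⇒ order 2.

2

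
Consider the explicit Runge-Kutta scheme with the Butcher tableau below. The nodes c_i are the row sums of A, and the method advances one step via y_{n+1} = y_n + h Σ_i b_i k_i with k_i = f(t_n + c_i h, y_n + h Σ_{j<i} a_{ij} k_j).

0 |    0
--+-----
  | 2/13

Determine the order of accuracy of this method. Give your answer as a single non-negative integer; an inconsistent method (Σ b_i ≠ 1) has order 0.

b = (2/13)
c = (0)
Σ b_i: 2/13·1 = 2/13 ≠ 1 ⇒ order 0.

0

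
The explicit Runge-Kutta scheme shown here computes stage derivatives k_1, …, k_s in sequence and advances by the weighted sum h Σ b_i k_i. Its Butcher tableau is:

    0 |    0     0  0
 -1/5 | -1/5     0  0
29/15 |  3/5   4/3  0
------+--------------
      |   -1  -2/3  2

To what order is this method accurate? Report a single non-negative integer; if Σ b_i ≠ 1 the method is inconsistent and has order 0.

0

b = (-1, -2/3, 2)
c = (0, -1/5, 29/15)
Ac = (0, 0, -4/15)
Σ b_i: (-1)·1 + (-2/3)·1 + 2·1 = 1/3 ≠ 1 ⇒ order 0.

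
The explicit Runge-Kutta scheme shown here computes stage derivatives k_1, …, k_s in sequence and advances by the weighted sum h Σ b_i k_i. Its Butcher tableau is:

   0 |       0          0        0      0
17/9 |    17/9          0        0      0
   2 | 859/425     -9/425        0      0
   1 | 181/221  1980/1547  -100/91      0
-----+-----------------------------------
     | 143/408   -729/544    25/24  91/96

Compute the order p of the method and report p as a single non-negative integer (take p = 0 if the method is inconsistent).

b = (143/408, -729/544, 25/24, 91/96)
c = (0, 17/9, 2, 1)
Ac = (0, 0, -1/25, 20/91)
Σ b_i: 143/408·1 + (-729/544)·1 + 25/24·1 + 91/96·1 = 1 ✓
b·c: (-729/544)·17/9 + 25/24·2 + 91/96·1 = 1/2 ✓
b·c²: (-729/544)·289/81 + 25/24·4 + 91/96·1 = 1/3 ✓
b·Ac: 25/24·(-1/25) + 91/96·20/91 = 1/6 ✓
b·c³: (-729/544)·4913/729 + 25/24·8 + 91/96·1 = 1/4 ✓
b·(c∘Ac): 25/24·(-2/25) + 91/96·20/91 = 1/8 ✓
b·Ac²: 25/24·(-17/225) + 91/96·20/117 = 1/12 ✓
b·A²c: 91/96·4/91 = 1/24 ✓; 4 stages ⇒ order 4.

4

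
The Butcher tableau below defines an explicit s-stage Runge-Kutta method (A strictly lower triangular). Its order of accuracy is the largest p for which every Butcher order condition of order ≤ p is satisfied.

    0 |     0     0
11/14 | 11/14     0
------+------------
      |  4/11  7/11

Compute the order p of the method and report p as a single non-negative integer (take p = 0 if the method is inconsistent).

2

b = (4/11, 7/11)
c = (0, 11/14)
Σ b_i: 4/11·1 + 7/11·1 = 1 ✓
b·c: 7/11·11/14 = 1/2 ✓; 2 stages ⇒ order 2.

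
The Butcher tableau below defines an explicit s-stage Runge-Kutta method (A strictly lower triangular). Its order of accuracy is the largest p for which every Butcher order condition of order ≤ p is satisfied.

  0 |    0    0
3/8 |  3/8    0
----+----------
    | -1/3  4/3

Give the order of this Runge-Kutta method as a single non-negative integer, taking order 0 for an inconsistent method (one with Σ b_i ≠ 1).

2

b = (-1/3, 4/3)
c = (0, 3/8)
Σ b_i: (-1/3)·1 + 4/3·1 = 1 ✓
b·c: 4/3·3/8 = 1/2 ✓; 2 stages ⇒ order 2.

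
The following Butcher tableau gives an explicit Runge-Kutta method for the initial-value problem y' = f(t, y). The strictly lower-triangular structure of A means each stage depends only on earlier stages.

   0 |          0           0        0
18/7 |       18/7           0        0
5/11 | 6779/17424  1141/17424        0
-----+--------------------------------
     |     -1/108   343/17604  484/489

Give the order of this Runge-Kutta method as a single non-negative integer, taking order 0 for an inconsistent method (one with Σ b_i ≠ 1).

3

b = (-1/108, 343/17604, 484/489)
c = (0, 18/7, 5/11)
Ac = (0, 0, 163/968)
Σ b_i: (-1/108)·1 + 343/17604·1 + 484/489·1 = 1 ✓
b·c: 343/17604·18/7 + 484/489·5/11 = 1/2 ✓
b·c²: 343/17604·324/49 + 484/489·25/121 = 1/3 ✓
b·Ac: 484/489·163/968 = 1/6 ✓; 3 stages ⇒ order 3.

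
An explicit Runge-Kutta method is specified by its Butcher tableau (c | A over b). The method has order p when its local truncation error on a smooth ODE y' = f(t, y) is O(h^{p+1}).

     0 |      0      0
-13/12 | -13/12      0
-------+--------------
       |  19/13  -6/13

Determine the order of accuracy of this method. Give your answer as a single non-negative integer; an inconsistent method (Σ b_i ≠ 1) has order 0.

b = (19/13, -6/13)
c = (0, -13/12)
Σ b_i: 19/13·1 + (-6/13)·1 = 1 ✓
b·c: (-6/13)·(-13/12) = 1/2 ✓; 2 stages ⇒ order 2.

2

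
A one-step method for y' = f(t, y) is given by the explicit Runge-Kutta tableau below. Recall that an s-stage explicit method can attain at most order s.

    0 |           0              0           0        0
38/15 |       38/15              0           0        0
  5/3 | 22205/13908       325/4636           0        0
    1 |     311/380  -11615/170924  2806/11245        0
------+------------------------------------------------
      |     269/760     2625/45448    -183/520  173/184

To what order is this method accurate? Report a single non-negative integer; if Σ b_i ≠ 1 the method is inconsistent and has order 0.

4

b = (269/760, 2625/45448, -183/520, 173/184)
c = (0, 38/15, 5/3, 1)
Ac = (0, 0, 65/366, 253/1038)
Σ b_i: 269/760·1 + 2625/45448·1 + (-183/520)·1 + 173/184·1 = 1 ✓
b·c: 2625/45448·38/15 + (-183/520)·5/3 + 173/184·1 = 1/2 ✓
b·c²: 2625/45448·1444/225 + (-183/520)·25/9 + 173/184·1 = 1/3 ✓
b·Ac: (-183/520)·65/366 + 173/184·253/1038 = 1/6 ✓
b·c³: 2625/45448·54872/3375 + (-183/520)·125/27 + 173/184·1 = 1/4 ✓
b·(c∘Ac): (-183/520)·325/1098 + 173/184·253/1038 = 1/8 ✓
b·Ac²: (-183/520)·247/549 + 173/184·667/2595 = 1/12 ✓
b·A²c: 173/184·23/519 = 1/24 ✓; 4 stages ⇒ order 4.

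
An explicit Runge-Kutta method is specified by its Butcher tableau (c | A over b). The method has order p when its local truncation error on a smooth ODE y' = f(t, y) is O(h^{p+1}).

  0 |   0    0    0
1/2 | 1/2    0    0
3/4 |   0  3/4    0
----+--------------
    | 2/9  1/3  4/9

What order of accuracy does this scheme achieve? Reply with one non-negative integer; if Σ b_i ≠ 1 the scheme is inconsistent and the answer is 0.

3

b = (2/9, 1/3, 4/9)
c = (0, 1/2, 3/4)
Ac = (0, 0, 3/8)
Σ b_i: 2/9·1 + 1/3·1 + 4/9·1 = 1 ✓
b·c: 1/3·1/2 + 4/9·3/4 = 1/2 ✓
b·c²: 1/3·1/4 + 4/9·9/16 = 1/3 ✓
b·Ac: 4/9·3/8 = 1/6 ✓; 3 stages ⇒ order 3.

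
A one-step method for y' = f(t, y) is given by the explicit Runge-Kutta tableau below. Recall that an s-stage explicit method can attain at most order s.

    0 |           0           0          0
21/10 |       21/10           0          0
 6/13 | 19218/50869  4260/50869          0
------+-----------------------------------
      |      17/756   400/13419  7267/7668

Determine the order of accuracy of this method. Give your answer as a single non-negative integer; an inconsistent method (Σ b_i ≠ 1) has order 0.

3

b = (17/756, 400/13419, 7267/7668)
c = (0, 21/10, 6/13)
Ac = (0, 0, 1278/7267)
Σ b_i: 17/756·1 + 400/13419·1 + 7267/7668·1 = 1 ✓
b·c: 400/13419·21/10 + 7267/7668·6/13 = 1/2 ✓
b·c²: 400/13419·441/100 + 7267/7668·36/169 = 1/3 ✓
b·Ac: 7267/7668·1278/7267 = 1/6 ✓; 3 stages ⇒ order 3.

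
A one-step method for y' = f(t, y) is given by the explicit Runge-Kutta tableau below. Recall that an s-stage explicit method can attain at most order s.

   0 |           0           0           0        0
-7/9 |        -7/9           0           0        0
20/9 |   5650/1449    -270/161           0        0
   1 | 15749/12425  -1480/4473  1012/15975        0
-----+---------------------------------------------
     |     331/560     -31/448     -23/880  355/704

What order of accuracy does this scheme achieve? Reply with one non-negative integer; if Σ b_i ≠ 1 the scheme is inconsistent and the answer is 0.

4

b = (331/560, -31/448, -23/880, 355/704)
c = (0, -7/9, 20/9, 1)
Ac = (0, 0, 30/23, 424/1065)
Σ b_i: 331/560·1 + (-31/448)·1 + (-23/880)·1 + 355/704·1 = 1 ✓
b·c: (-31/448)·(-7/9) + (-23/880)·20/9 + 355/704·1 = 1/2 ✓
b·c²: (-31/448)·49/81 + (-23/880)·400/81 + 355/704·1 = 1/3 ✓
b·Ac: (-23/880)·30/23 + 355/704·424/1065 = 1/6 ✓
b·c³: (-31/448)·(-343/729) + (-23/880)·8000/729 + 355/704·1 = 1/4 ✓
b·(c∘Ac): (-23/880)·200/69 + 355/704·424/1065 = 1/8 ✓
b·Ac²: (-23/880)·(-70/69) + 355/704·8/71 = 1/12 ✓
b·A²c: 355/704·88/1065 = 1/24 ✓; 4 stages ⇒ order 4.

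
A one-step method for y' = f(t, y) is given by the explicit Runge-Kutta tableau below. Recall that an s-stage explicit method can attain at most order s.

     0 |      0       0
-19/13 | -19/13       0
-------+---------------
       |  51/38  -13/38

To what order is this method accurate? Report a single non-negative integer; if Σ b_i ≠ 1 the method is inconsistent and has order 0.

2

b = (51/38, -13/38)
c = (0, -19/13)
Σ b_i: 51/38·1 + (-13/38)·1 = 1 ✓
b·c: (-13/38)·(-19/13) = 1/2 ✓; 2 stages ⇒ order 2.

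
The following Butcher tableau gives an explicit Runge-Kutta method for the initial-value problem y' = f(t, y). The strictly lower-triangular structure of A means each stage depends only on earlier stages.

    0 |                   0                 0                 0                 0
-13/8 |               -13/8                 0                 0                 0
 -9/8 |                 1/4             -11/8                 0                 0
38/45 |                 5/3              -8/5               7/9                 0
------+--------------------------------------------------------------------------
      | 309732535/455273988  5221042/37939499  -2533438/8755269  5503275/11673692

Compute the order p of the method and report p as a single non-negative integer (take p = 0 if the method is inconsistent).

b = (309732535/455273988, 5221042/37939499, -2533438/8755269, 5503275/11673692)
c = (0, -13/8, -9/8, 38/45)
Ac = (0, 0, 143/64, 69/40)
Σ b_i: 309732535/455273988·1 + 5221042/37939499·1 + (-2533438/8755269)·1 + 5503275/11673692·1 = 1 ✓
b·c: 5221042/37939499·(-13/8) + (-2533438/8755269)·(-9/8) + 5503275/11673692·38/45 = 1/2 ✓
b·c²: 5221042/37939499·169/64 + (-2533438/8755269)·81/64 + 5503275/11673692·1444/2025 = 1/3 ✓
b·Ac: (-2533438/8755269)·143/64 + 5503275/11673692·69/40 = 1/6 ✓
b·c³: 5221042/37939499·(-2197/512) + (-2533438/8755269)·(-729/512) + 5503275/11673692·54872/91125 = 2656862701/25215174720 ≠ 1/4 ⇒ order 3.
b·(c∘Ac): (-2533438/8755269)·(-1287/512) + 5503275/11673692·437/300 = 1056474435/747116288 ≠ 1/8
b·Ac²: (-2533438/8755269)·(-1859/512) + 5503275/11673692·(-1037/320) = -267326771/560337216 ≠ 1/12
b·A²c: 5503275/11673692·1001/576 = 612086475/747116288 ≠ 1/24

3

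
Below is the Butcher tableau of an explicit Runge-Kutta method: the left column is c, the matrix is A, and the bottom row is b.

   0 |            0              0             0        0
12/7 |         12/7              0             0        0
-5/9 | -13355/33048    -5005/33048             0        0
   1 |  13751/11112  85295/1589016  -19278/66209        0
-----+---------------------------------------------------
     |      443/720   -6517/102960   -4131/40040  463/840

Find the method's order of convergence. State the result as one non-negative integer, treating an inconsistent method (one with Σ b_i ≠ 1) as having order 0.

4

b = (443/720, -6517/102960, -4131/40040, 463/840)
c = (0, 12/7, -5/9, 1)
Ac = (0, 0, -715/2754, 235/926)
Σ b_i: 443/720·1 + (-6517/102960)·1 + (-4131/40040)·1 + 463/840·1 = 1 ✓
b·c: (-6517/102960)·12/7 + (-4131/40040)·(-5/9) + 463/840·1 = 1/2 ✓
b·c²: (-6517/102960)·144/49 + (-4131/40040)·25/81 + 463/840·1 = 1/3 ✓
b·Ac: (-4131/40040)·(-715/2754) + 463/840·235/926 = 1/6 ✓
b·c³: (-6517/102960)·1728/343 + (-4131/40040)·(-125/729) + 463/840·1 = 1/4 ✓
b·(c∘Ac): (-4131/40040)·3575/24786 + 463/840·235/926 = 1/8 ✓
b·Ac²: (-4131/40040)·(-1430/3213) + 463/840·220/3241 = 1/12 ✓
b·A²c: 463/840·35/463 = 1/24 ✓; 4 stages ⇒ order 4.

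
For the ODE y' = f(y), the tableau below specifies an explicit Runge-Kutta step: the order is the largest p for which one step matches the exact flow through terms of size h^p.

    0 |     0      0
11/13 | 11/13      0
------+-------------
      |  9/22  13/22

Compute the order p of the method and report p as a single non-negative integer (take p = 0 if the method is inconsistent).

2

b = (9/22, 13/22)
c = (0, 11/13)
Σ b_i: 9/22·1 + 13/22·1 = 1 ✓
b·c: 13/22·11/13 = 1/2 ✓; 2 stages ⇒ order 2.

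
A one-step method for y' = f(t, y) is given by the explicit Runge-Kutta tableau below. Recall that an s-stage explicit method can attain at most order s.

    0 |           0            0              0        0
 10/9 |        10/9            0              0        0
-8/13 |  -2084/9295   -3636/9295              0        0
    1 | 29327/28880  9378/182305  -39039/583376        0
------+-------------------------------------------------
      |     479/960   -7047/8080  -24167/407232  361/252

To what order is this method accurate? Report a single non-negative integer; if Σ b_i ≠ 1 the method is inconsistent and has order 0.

4

b = (479/960, -7047/8080, -24167/407232, 361/252)
c = (0, 10/9, -8/13, 1)
Ac = (0, 0, -808/1859, 71/722)
Σ b_i: 479/960·1 + (-7047/8080)·1 + (-24167/407232)·1 + 361/252·1 = 1 ✓
b·c: (-7047/8080)·10/9 + (-24167/407232)·(-8/13) + 361/252·1 = 1/2 ✓
b·c²: (-7047/8080)·100/81 + (-24167/407232)·64/169 + 361/252·1 = 1/3 ✓
b·Ac: (-24167/407232)·(-808/1859) + 361/252·71/722 = 1/6 ✓
b·c³: (-7047/8080)·1000/729 + (-24167/407232)·(-512/2197) + 361/252·1 = 1/4 ✓
b·(c∘Ac): (-24167/407232)·6464/24167 + 361/252·71/722 = 1/8 ✓
b·Ac²: (-24167/407232)·(-8080/16731) + 361/252·124/3249 = 1/12 ✓
b·A²c: 361/252·21/722 = 1/24 ✓; 4 stages ⇒ order 4.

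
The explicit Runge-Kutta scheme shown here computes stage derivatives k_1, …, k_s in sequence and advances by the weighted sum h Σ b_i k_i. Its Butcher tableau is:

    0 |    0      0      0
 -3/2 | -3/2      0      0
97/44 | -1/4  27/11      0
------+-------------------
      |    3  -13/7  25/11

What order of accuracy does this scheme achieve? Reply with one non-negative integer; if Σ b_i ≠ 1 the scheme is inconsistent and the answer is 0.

0

b = (3, -13/7, 25/11)
c = (0, -3/2, 97/44)
Ac = (0, 0, -81/22)
Σ b_i: 3·1 + (-13/7)·1 + 25/11·1 = 263/77 ≠ 1 ⇒ order 0.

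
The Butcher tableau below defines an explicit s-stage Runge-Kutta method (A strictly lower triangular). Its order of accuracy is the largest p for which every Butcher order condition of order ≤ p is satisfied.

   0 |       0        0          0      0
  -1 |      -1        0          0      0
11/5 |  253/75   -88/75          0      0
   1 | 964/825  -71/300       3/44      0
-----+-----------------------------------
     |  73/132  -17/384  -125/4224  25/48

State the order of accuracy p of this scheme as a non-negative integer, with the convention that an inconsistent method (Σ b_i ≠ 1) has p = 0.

b = (73/132, -17/384, -125/4224, 25/48)
c = (0, -1, 11/5, 1)
Ac = (0, 0, 88/75, 29/75)
Σ b_i: 73/132·1 + (-17/384)·1 + (-125/4224)·1 + 25/48·1 = 1 ✓
b·c: (-17/384)·(-1) + (-125/4224)·11/5 + 25/48·1 = 1/2 ✓
b·c²: (-17/384)·1 + (-125/4224)·121/25 + 25/48·1 = 1/3 ✓
b·Ac: (-125/4224)·88/75 + 25/48·29/75 = 1/6 ✓
b·c³: (-17/384)·(-1) + (-125/4224)·1331/125 + 25/48·1 = 1/4 ✓
b·(c∘Ac): (-125/4224)·968/375 + 25/48·29/75 = 1/8 ✓
b·Ac²: (-125/4224)·(-88/75) + 25/48·7/75 = 1/12 ✓
b·A²c: 25/48·2/25 = 1/24 ✓; 4 stages ⇒ order 4.

4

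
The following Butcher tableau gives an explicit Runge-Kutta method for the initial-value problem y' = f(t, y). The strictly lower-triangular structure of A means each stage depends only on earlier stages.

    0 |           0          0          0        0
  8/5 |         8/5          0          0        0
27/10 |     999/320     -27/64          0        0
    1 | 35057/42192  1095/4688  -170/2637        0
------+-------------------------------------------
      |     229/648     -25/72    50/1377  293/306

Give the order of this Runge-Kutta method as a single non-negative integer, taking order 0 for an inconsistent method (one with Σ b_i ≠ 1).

b = (229/648, -25/72, 50/1377, 293/306)
c = (0, 8/5, 27/10, 1)
Ac = (0, 0, -27/40, 117/586)
Σ b_i: 229/648·1 + (-25/72)·1 + 50/1377·1 + 293/306·1 = 1 ✓
b·c: (-25/72)·8/5 + 50/1377·27/10 + 293/306·1 = 1/2 ✓
b·c²: (-25/72)·64/25 + 50/1377·729/100 + 293/306·1 = 1/3 ✓
b·Ac: 50/1377·(-27/40) + 293/306·117/586 = 1/6 ✓
b·c³: (-25/72)·512/125 + 50/1377·19683/1000 + 293/306·1 = 1/4 ✓
b·(c∘Ac): 50/1377·(-729/400) + 293/306·117/586 = 1/8 ✓
b·Ac²: 50/1377·(-27/25) + 293/306·75/586 = 1/12 ✓
b·A²c: 293/306·51/1172 = 1/24 ✓; 4 stages ⇒ order 4.

4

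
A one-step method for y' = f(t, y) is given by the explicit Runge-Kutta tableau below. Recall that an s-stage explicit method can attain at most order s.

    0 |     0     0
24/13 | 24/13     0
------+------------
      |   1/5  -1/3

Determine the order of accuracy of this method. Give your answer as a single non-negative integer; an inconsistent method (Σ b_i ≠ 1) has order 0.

b = (1/5, -1/3)
c = (0, 24/13)
Σ b_i: 1/5·1 + (-1/3)·1 = -2/15 ≠ 1 ⇒ order 0.

0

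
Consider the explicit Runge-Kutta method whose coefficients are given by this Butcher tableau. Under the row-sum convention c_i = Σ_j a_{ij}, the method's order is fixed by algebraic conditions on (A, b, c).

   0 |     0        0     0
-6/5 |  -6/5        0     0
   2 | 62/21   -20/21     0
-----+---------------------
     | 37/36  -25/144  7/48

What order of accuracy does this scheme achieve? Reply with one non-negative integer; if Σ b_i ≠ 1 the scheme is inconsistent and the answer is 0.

3

b = (37/36, -25/144, 7/48)
c = (0, -6/5, 2)
Ac = (0, 0, 8/7)
Σ b_i: 37/36·1 + (-25/144)·1 + 7/48·1 = 1 ✓
b·c: (-25/144)·(-6/5) + 7/48·2 = 1/2 ✓
b·c²: (-25/144)·36/25 + 7/48·4 = 1/3 ✓
b·Ac: 7/48·8/7 = 1/6 ✓; 3 stages ⇒ order 3.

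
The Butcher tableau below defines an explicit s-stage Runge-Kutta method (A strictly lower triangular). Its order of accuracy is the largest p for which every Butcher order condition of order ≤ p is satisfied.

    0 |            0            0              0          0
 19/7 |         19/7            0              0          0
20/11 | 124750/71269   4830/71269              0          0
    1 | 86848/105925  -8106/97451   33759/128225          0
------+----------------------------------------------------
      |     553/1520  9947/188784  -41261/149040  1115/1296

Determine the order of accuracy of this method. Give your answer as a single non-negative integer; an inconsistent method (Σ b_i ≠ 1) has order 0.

4

b = (553/1520, 9947/188784, -41261/149040, 1115/1296)
c = (0, 19/7, 20/11, 1)
Ac = (0, 0, 690/3751, 282/1115)
Σ b_i: 553/1520·1 + 9947/188784·1 + (-41261/149040)·1 + 1115/1296·1 = 1 ✓
b·c: 9947/188784·19/7 + (-41261/149040)·20/11 + 1115/1296·1 = 1/2 ✓
b·c²: 9947/188784·361/49 + (-41261/149040)·400/121 + 1115/1296·1 = 1/3 ✓
b·Ac: (-41261/149040)·690/3751 + 1115/1296·282/1115 = 1/6 ✓
b·c³: 9947/188784·6859/343 + (-41261/149040)·8000/1331 + 1115/1296·1 = 1/4 ✓
b·(c∘Ac): (-41261/149040)·13800/41261 + 1115/1296·282/1115 = 1/8 ✓
b·Ac²: (-41261/149040)·13110/26257 + 1115/1296·402/1561 = 1/12 ✓
b·A²c: 1115/1296·54/1115 = 1/24 ✓; 4 stages ⇒ order 4.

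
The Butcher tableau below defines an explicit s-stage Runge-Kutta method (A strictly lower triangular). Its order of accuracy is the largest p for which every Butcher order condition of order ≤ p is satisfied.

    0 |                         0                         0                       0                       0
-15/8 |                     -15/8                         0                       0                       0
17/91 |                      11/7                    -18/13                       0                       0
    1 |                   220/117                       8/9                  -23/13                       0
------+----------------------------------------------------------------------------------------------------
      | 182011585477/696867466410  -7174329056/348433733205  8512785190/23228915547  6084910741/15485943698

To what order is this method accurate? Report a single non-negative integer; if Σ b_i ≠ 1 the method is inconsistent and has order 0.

3

b = (182011585477/696867466410, -7174329056/348433733205, 8512785190/23228915547, 6084910741/15485943698)
c = (0, -15/8, 17/91, 1)
Ac = (0, 0, 135/52, -7088/3549)
Σ b_i: 182011585477/696867466410·1 + (-7174329056/348433733205)·1 + 8512785190/23228915547·1 + 6084910741/15485943698·1 = 1 ✓
b·c: (-7174329056/348433733205)·(-15/8) + 8512785190/23228915547·17/91 + 6084910741/15485943698·1 = 1/2 ✓
b·c²: (-7174329056/348433733205)·225/64 + 8512785190/23228915547·289/8281 + 6084910741/15485943698·1 = 1/3 ✓
b·Ac: 8512785190/23228915547·135/52 + 6084910741/15485943698·(-7088/3549) = 1/6 ✓
b·c³: (-7174329056/348433733205)·(-3375/512) + 8512785190/23228915547·4913/753571 + 6084910741/15485943698·1 = 17960702903189/33821301036432 ≠ 1/4 ⇒ order 3.
b·(c∘Ac): 8512785190/23228915547·2295/4732 + 6084910741/15485943698·(-7088/3549) = -28200698501/46457831094 ≠ 1/8
b·Ac²: 8512785190/23228915547·(-2025/416) + 6084910741/15485943698·2638149/861224 = -817725073119/1409220876518 ≠ 1/12
b·A²c: 6084910741/15485943698·(-3105/676) = -111796732845/61943774792 ≠ 1/24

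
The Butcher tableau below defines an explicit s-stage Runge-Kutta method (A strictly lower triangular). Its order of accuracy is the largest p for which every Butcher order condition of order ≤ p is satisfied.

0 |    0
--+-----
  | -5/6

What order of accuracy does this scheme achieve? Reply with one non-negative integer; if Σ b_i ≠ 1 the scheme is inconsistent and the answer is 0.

b = (-5/6)
c = (0)
Σ b_i: (-5/6)·1 = -5/6 ≠ 1 ⇒ order 0.

0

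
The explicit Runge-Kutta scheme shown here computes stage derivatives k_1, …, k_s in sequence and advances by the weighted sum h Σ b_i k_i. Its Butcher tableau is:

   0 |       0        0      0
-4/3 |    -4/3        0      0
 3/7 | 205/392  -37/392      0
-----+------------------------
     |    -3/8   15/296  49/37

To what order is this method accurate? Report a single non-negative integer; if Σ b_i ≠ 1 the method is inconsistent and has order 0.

b = (-3/8, 15/296, 49/37)
c = (0, -4/3, 3/7)
Ac = (0, 0, 37/294)
Σ b_i: (-3/8)·1 + 15/296·1 + 49/37·1 = 1 ✓
b·c: 15/296·(-4/3) + 49/37·3/7 = 1/2 ✓
b·c²: 15/296·16/9 + 49/37·9/49 = 1/3 ✓
b·Ac: 49/37·37/294 = 1/6 ✓; 3 stages ⇒ order 3.

3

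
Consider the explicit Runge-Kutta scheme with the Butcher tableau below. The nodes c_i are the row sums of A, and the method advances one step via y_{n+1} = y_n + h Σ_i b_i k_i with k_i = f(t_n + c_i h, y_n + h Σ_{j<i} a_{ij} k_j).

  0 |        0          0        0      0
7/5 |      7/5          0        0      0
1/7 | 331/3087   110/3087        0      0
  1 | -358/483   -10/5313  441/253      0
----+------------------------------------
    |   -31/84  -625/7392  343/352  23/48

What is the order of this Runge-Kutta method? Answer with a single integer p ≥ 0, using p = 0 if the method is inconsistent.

b = (-31/84, -625/7392, 343/352, 23/48)
c = (0, 7/5, 1/7, 1)
Ac = (0, 0, 22/441, 17/69)
Σ b_i: (-31/84)·1 + (-625/7392)·1 + 343/352·1 + 23/48·1 = 1 ✓
b·c: (-625/7392)·7/5 + 343/352·1/7 + 23/48·1 = 1/2 ✓
b·c²: (-625/7392)·49/25 + 343/352·1/49 + 23/48·1 = 1/3 ✓
b·Ac: 343/352·22/441 + 23/48·17/69 = 1/6 ✓
b·c³: (-625/7392)·343/125 + 343/352·1/343 + 23/48·1 = 1/4 ✓
b·(c∘Ac): 343/352·22/3087 + 23/48·17/69 = 1/8 ✓
b·Ac²: 343/352·22/315 + 23/48·11/345 = 1/12 ✓
b·A²c: 23/48·2/23 = 1/24 ✓; 4 stages ⇒ order 4.

4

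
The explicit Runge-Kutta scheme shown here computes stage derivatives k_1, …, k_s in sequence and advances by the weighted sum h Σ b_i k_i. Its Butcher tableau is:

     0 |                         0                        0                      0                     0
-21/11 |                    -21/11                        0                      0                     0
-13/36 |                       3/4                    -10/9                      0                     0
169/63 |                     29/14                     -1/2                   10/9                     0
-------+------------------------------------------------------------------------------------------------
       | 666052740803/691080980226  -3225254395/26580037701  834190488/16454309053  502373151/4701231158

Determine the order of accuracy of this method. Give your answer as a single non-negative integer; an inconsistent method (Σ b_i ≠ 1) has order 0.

b = (666052740803/691080980226, -3225254395/26580037701, 834190488/16454309053, 502373151/4701231158)
c = (0, -21/11, -13/36, 169/63)
Ac = (0, 0, 70/33, 493/891)
Σ b_i: 666052740803/691080980226·1 + (-3225254395/26580037701)·1 + 834190488/16454309053·1 + 502373151/4701231158·1 = 1 ✓
b·c: (-3225254395/26580037701)·(-21/11) + 834190488/16454309053·(-13/36) + 502373151/4701231158·169/63 = 1/2 ✓
b·c²: (-3225254395/26580037701)·441/121 + 834190488/16454309053·169/1296 + 502373151/4701231158·28561/3969 = 1/3 ✓
b·Ac: 834190488/16454309053·70/33 + 502373151/4701231158·493/891 = 1/6 ✓
b·c³: (-3225254395/26580037701)·(-9261/1331) + 834190488/16454309053·(-2197/46656) + 502373151/4701231158·4826809/250047 = 61147504123759/21051389859192 ≠ 1/4 ⇒ order 3.
b·(c∘Ac): 834190488/16454309053·(-455/594) + 502373151/4701231158·83317/56133 = 12864547691/107405050302 ≠ 1/8
b·Ac²: 834190488/16454309053·(-490/121) + 502373151/4701231158·(-1183711/705672) = -330423329341/859240402416 ≠ 1/12
b·A²c: 502373151/4701231158·700/297 = 6512244550/25856771369 ≠ 1/24

3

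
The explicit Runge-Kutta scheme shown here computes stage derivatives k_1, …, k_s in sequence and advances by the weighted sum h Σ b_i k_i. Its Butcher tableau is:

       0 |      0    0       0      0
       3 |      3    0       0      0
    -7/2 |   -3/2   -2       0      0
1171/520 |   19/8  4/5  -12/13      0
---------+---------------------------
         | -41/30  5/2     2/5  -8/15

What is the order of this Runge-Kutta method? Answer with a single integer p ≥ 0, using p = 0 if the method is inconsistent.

b = (-41/30, 5/2, 2/5, -8/15)
c = (0, 3, -7/2, 1171/520)
Ac = (0, 0, -6, 366/65)
Σ b_i: (-41/30)·1 + 5/2·1 + 2/5·1 + (-8/15)·1 = 1 ✓
b·c: 5/2·3 + 2/5·(-7/2) + (-8/15)·1171/520 = 9553/1950 ≠ 1/2 ⇒ order 1.

1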